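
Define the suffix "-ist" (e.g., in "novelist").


Suffix: -ist
As in: novelist -> novel + -ist
Meaning = one who practices


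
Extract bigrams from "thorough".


Word: "thorough" (length 8)
Number of bigrams = 8 - 2 + 1 = 7
  Position 0: "th"
  Position 1: "ho"
  Position 2: "or"
  Position 3: "ro"
  Position 4: "ou"
  Position 5: "ug"
  Position 6: "gh"
Bigrams = "th", "ho", "or", "ro", "ou", "ug", "gh"


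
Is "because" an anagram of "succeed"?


Word 1: "succeed" → sorted: ccdeesu
Word 2: "because" → sorted: abceesu
Same letters? ccdeesu != abceesu
Anagram = No


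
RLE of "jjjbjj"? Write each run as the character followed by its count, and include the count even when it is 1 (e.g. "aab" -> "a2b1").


String: "jjjbjj"
Scanning for consecutive runs:
  'j' x 3
  'b' x 1
  'j' x 2
RLE = "j3b1j2"


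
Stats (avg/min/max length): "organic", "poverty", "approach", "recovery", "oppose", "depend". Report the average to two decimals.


Lengths: "organic"=7, "poverty"=7, "approach"=8, "recovery"=8, "oppose"=6, "depend"=6
Sum = 42, Count = 6
Average = 42/6 = 7.00
= avg=7.00, min=6, max=8


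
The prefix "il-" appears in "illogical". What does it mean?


Prefix: il-
Example: illogical = il- + logical
Meaning = not


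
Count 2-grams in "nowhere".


Word: "nowhere" (length 7)
Number of 2-grams = length - 2 + 1 = 7 - 2 + 1
= 6


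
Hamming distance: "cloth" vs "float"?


Comparing character by character (same length = 5):
  Pos 0: 'c' vs 'f' !=
  Pos 1: 'l' vs 'l' =
  Pos 2: 'o' vs 'o' =
  Pos 3: 't' vs 'a' !=
  Pos 4: 'h' vs 't' !=
Hamming distance = 3


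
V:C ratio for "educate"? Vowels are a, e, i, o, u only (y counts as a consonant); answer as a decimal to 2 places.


Word: "educate"
Vowels (a,e,i,o,u): 4
Consonants: 3
Ratio = 4/3
= 1.33


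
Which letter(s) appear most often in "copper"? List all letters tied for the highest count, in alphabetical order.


Word: "copper"
Letter counts:
  'c': 1
  'e': 1
  'o': 1
  'p': 2
  'r': 1
Maximum count = 2
Most frequent = 'p' (2 times each)


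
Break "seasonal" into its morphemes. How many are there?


Word: "seasonal"
Morphemes: season | -al
Each morpheme carries meaning
= 2 morphemes


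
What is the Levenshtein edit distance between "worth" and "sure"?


Word 1: "worth" (length 5)
Word 2: "sure" (length 4)
One optimal edit sequence (insert/delete/substitute each cost 1):
  1. substitute 'w' -> 's'  (+1)
  2. substitute 'o' -> 'u'  (+1)
  3. keep 'r'
  4. delete 't'  (+1)
  5. substitute 'h' -> 'e'  (+1)
Total edit operations: 4
Edit distance = 4


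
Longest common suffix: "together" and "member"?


Word 1: "together"
Word 2: "member"
Comparing from end:
  Pos -1: 'r' == 'r'
  Pos -2: 'e' == 'e'
  Pos -3: 'h' != 'b' (stop)
LCS = "er" (length 2)


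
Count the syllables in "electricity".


Word: "electricity"
Syllable breakdown: e · lec · tric · i · ty
Counting: 5 parts
= 5 syllables


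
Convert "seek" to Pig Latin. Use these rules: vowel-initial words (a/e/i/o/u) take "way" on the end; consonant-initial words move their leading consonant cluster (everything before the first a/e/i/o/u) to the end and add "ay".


Word: "seek"
Starts with consonant(s) → move to end, add 'ay'
Consonant cluster: "s"
Pig Latin = "eeksay"


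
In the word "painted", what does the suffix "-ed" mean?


Suffix: -ed
Example: painted (paint + -ed)
Meaning = past tense


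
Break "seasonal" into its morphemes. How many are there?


Word: "seasonal"
Morphemes: season / -al
Each morpheme carries meaning
= 2 morphemes


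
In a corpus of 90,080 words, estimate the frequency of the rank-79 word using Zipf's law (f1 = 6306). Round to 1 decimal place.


Zipf's law: f(r) = f(1) / r
f(1) = 6306
f(79) = 6306 / 79
= 79.8 occurrences


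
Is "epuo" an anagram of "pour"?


Word 1: "pour" → sorted: opru
Word 2: "epuo" → sorted: eopu
Same letters? opru != eopu
Anagram = No


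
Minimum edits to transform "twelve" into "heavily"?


Word 1: "twelve" (length 6)
Word 2: "heavily" (length 7)
One optimal edit sequence (insert/delete/substitute each cost 1):
  1. delete 't'  (+1)
  2. substitute 'w' -> 'h'  (+1)
  3. keep 'e'
  4. substitute 'l' -> 'a'  (+1)
  5. keep 'v'
  6. insert 'i'  (+1)
  7. insert 'l'  (+1)
  8. substitute 'e' -> 'y'  (+1)
Total edit operations: 6
Edit distance = 6


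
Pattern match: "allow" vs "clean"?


Pattern of "allow": [0, 1, 1, 2, 3]
Pattern of "clean": [0, 1, 2, 3, 4]
Patterns do not match
Same pattern = No


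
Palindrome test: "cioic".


Word: "cioic"
Reversed: "cioic"
Forward == Backward? cioic == cioic
Palindrome = Yes


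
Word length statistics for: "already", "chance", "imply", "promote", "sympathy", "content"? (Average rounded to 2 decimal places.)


Lengths: "already"=7, "chance"=6, "imply"=5, "promote"=7, "sympathy"=8, "content"=7
Sum = 40, Count = 6
Average = 40/6 = 6.67
= avg=6.67, min=5, max=8


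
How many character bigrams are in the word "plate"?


Word: "plate" (length 5)
Number of 2-grams = length - 2 + 1 = 5 - 2 + 1
= 4


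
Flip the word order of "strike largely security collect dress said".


Original: "strike largely security collect dress said"
Words (1..n): strike | largely | security | collect | dress | said
Reversed (n..1): said | dress | collect | security | largely | strike
Result = "said dress collect security largely strike"


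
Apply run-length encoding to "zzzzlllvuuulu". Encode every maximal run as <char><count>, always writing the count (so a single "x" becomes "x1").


String: "zzzzlllvuuulu"
Scanning for consecutive runs:
  'z' x 4
  'l' x 3
  'v' x 1
  'u' x 3
  'l' x 1
  'u' x 1
RLE = "z4l3v1u3l1u1"


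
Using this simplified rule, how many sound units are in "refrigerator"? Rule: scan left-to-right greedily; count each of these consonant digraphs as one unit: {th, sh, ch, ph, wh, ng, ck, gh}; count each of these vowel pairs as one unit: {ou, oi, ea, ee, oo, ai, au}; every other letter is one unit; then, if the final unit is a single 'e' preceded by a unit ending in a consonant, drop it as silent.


Word: "refrigerator" (12 letters)
Left-to-right scan:
  1. 'r' (letter)
  2. 'e' (letter)
  3. 'f' (letter)
  4. 'r' (letter)
  5. 'i' (letter)
  6. 'g' (letter)
  7. 'e' (letter)
  8. 'r' (letter)
  9. 'a' (letter)
  10. 't' (letter)
  11. 'o' (letter)
  12. 'r' (letter)
Units from scan: 12
Sound units = 12 units


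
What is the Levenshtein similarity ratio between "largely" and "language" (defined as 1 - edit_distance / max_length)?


Word 1: "largely" (length 7)
Word 2: "language" (length 8)
One optimal edit sequence:
  1. keep 'l'
  2. keep 'a'
  3. substitute 'r' -> 'n'  (+1)
  4. keep 'g'
  5. insert 'u'  (+1)
  6. substitute 'e' -> 'a'  (+1)
  7. substitute 'l' -> 'g'  (+1)
  8. substitute 'y' -> 'e'  (+1)
Edit distance = 5
Max length = max(7, 8) = 8
Similarity = 1 - 5/8
= 0.3750


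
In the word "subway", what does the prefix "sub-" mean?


Prefix: sub-
As in: subway -> sub- + way
Meaning = under / below


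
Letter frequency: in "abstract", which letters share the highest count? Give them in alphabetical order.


Word: "abstract"
Letter counts:
  'a': 2
  'b': 1
  'c': 1
  'r': 1
  's': 1
  't': 2
Maximum count = 2
Most frequent = 'a', 't' (2 times each)


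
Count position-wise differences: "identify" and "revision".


Comparing character by character (same length = 8):
  Pos 0: 'i' vs 'r' !=
  Pos 1: 'd' vs 'e' !=
  Pos 2: 'e' vs 'v' !=
  Pos 3: 'n' vs 'i' !=
  Pos 4: 't' vs 's' !=
  Pos 5: 'i' vs 'i' =
  Pos 6: 'f' vs 'o' !=
  Pos 7: 'y' vs 'n' !=
Hamming distance = 7


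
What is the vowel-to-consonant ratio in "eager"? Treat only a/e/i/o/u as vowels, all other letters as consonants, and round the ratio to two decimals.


Word: "eager"
Vowels (a,e,i,o,u): 3
Consonants: 2
Ratio = 3/2
= 1.50


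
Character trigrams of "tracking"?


Word: "tracking" (length 8)
Number of trigrams = 8 - 3 + 1 = 6
  Position 0: "tra"
  Position 1: "rac"
  Position 2: "ack"
  Position 3: "cki"
  Position 4: "kin"
  Position 5: "ing"
Trigrams = "tra", "rac", "ack", "cki", "kin", "ing"


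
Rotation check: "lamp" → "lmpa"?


Word: "lamp", Candidate: "lmpa"
Method: check if candidate is substring of word+word
"lamplamp" contains "lmpa"? No
Is rotation = No


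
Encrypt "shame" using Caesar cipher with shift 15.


Word: "shame"
Shift: 15
Each letter → (letter + shift) mod 26:
  's' (18) + 15 = 7 → 'h'
  'h' (7) + 15 = 22 → 'w'
  'a' (0) + 15 = 15 → 'p'
  'm' (12) + 15 = 1 → 'b'
  'e' (4) + 15 = 19 → 't'
Result = "hwpbt"


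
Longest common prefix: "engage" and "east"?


Word 1: "engage"
Word 2: "east"
Comparing from start:
  Pos 0: 'e' == 'e'
  Pos 1: 'n' != 'a' (stop)
LCP = "e" (length 1)


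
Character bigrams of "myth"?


Word: "myth" (length 4)
Number of bigrams = 4 - 2 + 1 = 3
  Position 0: "my"
  Position 1: "yt"
  Position 2: "th"
Bigrams = "my", "yt", "th"


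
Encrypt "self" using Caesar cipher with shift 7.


Word: "self"
Shift: 7
Each letter → (letter + shift) mod 26:
  's' (18) + 7 = 25 → 'z'
  'e' (4) + 7 = 11 → 'l'
  'l' (11) + 7 = 18 → 's'
  'f' (5) + 7 = 12 → 'm'
Result = "zlsm"


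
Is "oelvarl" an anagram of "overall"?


Word 1: "overall" → sorted: aellorv
Word 2: "oelvarl" → sorted: aellorv
Same letters? aellorv == aellorv
Anagram = Yes


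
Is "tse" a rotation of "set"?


Word: "set", Candidate: "tse"
Method: check if candidate is substring of word+word
"setset" contains "tse"? Yes
Is rotation = Yes


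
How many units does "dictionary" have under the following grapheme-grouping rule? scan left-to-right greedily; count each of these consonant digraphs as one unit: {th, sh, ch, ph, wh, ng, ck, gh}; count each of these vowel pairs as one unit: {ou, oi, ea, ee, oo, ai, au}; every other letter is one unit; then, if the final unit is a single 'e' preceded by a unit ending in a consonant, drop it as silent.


Word: "dictionary" (10 letters)
Left-to-right scan:
  (1) 'd' (letter)
  (2) 'i' (letter)
  (3) 'c' (letter)
  (4) 't' (letter)
  (5) 'i' (letter)
  (6) 'o' (letter)
  (7) 'n' (letter)
  (8) 'a' (letter)
  (9) 'r' (letter)
  (10) 'y' (letter)
Units from scan: 10
Sound units = 10 units


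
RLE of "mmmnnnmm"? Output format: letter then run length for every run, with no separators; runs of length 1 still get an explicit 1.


String: "mmmnnnmm"
Scanning for consecutive runs:
  'm' x 3
  'n' x 3
  'm' x 2
RLE = "m3n3m2"


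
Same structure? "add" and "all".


Pattern of "add": [0, 1, 1]
Pattern of "all": [0, 1, 1]
Patterns match
Same pattern = Yes


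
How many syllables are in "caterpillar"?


Word: "caterpillar"
Syllable breakdown: cat / er / pil / lar
Counting: 4 parts
= 4 syllables


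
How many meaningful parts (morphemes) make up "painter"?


Word: "painter"
Morphemes: paint / -er
Each morpheme carries meaning
= 2 morphemes


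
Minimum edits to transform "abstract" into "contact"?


Word 1: "abstract" (length 8)
Word 2: "contact" (length 7)
One optimal edit sequence (insert/delete/substitute each cost 1):
  1. substitute 'a' -> 'c'  (+1)
  2. substitute 'b' -> 'o'  (+1)
  3. substitute 's' -> 'n'  (+1)
  4. keep 't'
  5. delete 'r'  (+1)
  6. keep 'a'
  7. keep 'c'
  8. keep 't'
Total edit operations: 4
Edit distance = 4


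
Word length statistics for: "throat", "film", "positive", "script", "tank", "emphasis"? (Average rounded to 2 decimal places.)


Lengths: "throat"=6, "film"=4, "positive"=8, "script"=6, "tank"=4, "emphasis"=8
Sum = 36, Count = 6
Average = 36/6 = 6.00
= avg=6.00, min=4, max=8


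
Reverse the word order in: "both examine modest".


Original: "both examine modest"
Words (1..n): both | examine | modest
Reversed (n..1): modest | examine | both
Result = "modest examine both"


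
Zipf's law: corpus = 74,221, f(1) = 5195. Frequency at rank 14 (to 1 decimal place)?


Zipf's law: f(r) = f(1) / r
f(1) = 5195
f(14) = 5195 / 14
= 371.1 occurrences


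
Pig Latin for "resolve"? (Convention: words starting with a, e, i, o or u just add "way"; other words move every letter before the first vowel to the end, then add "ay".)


Word: "resolve"
Starts with consonant(s) → move to end, add 'ay'
Consonant cluster: "r"
Pig Latin = "esolveray"


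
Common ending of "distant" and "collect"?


Word 1: "distant"
Word 2: "collect"
Comparing from end:
  Pos -1: 't' == 't'
  Pos -2: 'n' != 'c' (stop)
LCS = "t" (length 1)


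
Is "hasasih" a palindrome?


Word: "hasasih"
Reversed: "hisasah"
Forward == Backward? hasasih != hisasah
Palindrome = No


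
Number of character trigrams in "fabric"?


Word: "fabric" (length 6)
Number of 3-grams = length - 3 + 1 = 6 - 3 + 1
= 4


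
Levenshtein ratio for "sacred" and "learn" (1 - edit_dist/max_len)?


Word 1: "sacred" (length 6)
Word 2: "learn" (length 5)
One optimal edit sequence:
  1. substitute 's' -> 'l'  (+1)
  2. substitute 'a' -> 'e'  (+1)
  3. substitute 'c' -> 'a'  (+1)
  4. keep 'r'
  5. delete 'e'  (+1)
  6. substitute 'd' -> 'n'  (+1)
Edit distance = 5
Max length = max(6, 5) = 6
Similarity = 1 - 5/6
= 0.1667


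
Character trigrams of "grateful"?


Word: "grateful" (length 8)
Number of trigrams = 8 - 3 + 1 = 6
  Position 0: "gra"
  Position 1: "rat"
  Position 2: "ate"
  Position 3: "tef"
  Position 4: "efu"
  Position 5: "ful"
Trigrams = "gra", "rat", "ate", "tef", "efu", "ful"


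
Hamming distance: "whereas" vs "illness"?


Comparing character by character (same length = 7):
  Pos 0: 'w' vs 'i' !=
  Pos 1: 'h' vs 'l' !=
  Pos 2: 'e' vs 'l' !=
  Pos 3: 'r' vs 'n' !=
  Pos 4: 'e' vs 'e' =
  Pos 5: 'a' vs 's' !=
  Pos 6: 's' vs 's' =
Hamming distance = 5


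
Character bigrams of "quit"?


Word: "quit" (length 4)
Number of bigrams = 4 - 2 + 1 = 3
  Position 0: "qu"
  Position 1: "ui"
  Position 2: "it"
Bigrams = "qu", "ui", "it"


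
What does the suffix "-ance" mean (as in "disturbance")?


Suffix: -ance
Example: disturbance = disturb + -ance
Meaning = state of


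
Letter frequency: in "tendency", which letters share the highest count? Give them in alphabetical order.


Word: "tendency"
Letter counts:
  'c': 1
  'd': 1
  'e': 2
  'n': 2
  't': 1
  'y': 1
Maximum count = 2
Most frequent = 'e', 'n' (2 times each)


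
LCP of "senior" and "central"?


Word 1: "senior"
Word 2: "central"
Comparing from start:
  Pos 0: 's' != 'c' (stop)
LCP = "" (length 0)


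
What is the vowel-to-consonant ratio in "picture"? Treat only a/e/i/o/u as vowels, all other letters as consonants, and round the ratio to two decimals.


Word: "picture"
Vowels (a,e,i,o,u): 3
Consonants: 4
Ratio = 3/4
= 0.75


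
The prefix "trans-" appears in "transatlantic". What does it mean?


Prefix: trans-
Example: transatlantic = trans- + atlantic
Meaning = across


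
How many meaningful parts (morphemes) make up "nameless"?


Word: "nameless"
Morphemes: name | -less
Each morpheme carries meaning
= 2 morphemes


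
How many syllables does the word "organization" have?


Word: "organization"
Syllable breakdown: or / gan / i / za / tion
Counting: 5 parts
= 5 syllables


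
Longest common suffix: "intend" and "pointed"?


Word 1: "intend"
Word 2: "pointed"
Comparing from end:
  Pos -1: 'd' == 'd'
  Pos -2: 'n' != 'e' (stop)
LCS = "d" (length 1)


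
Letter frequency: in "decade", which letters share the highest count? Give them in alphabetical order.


Word: "decade"
Letter counts:
  'a': 1
  'c': 1
  'd': 2
  'e': 2
Maximum count = 2
Most frequent = 'd', 'e' (2 times each)


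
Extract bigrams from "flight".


Word: "flight" (length 6)
Number of bigrams = 6 - 2 + 1 = 5
  Position 0: "fl"
  Position 1: "li"
  Position 2: "ig"
  Position 3: "gh"
  Position 4: "ht"
Bigrams = "fl", "li", "ig", "gh", "ht"


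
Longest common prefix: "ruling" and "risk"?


Word 1: "ruling"
Word 2: "risk"
Comparing from start:
  Pos 0: 'r' == 'r'
  Pos 1: 'u' != 'i' (stop)
LCP = "r" (length 1)


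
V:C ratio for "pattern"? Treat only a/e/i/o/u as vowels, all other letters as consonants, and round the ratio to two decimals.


Word: "pattern"
Vowels (a,e,i,o,u): 2
Consonants: 5
Ratio = 2/5
= 0.40


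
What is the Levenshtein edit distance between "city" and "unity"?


Word 1: "city" (length 4)
Word 2: "unity" (length 5)
One optimal edit sequence (insert/delete/substitute each cost 1):
  1. insert 'u'  (+1)
  2. substitute 'c' -> 'n'  (+1)
  3. keep 'i'
  4. keep 't'
  5. keep 'y'
Total edit operations: 2
Edit distance = 2


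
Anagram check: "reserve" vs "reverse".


Word 1: "reserve" → sorted: eeerrsv
Word 2: "reverse" → sorted: eeerrsv
Same letters? eeerrsv == eeerrsv
Anagram = Yes


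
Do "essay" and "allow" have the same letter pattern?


Pattern of "essay": [0, 1, 1, 2, 3]
Pattern of "allow": [0, 1, 1, 2, 3]
Patterns match
Same pattern = Yes


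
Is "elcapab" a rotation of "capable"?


Word: "capable", Candidate: "elcapab"
Method: check if candidate is substring of word+word
"capablecapable" contains "elcapab"? No
Is rotation = No


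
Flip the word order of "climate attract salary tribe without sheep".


Original: "climate attract salary tribe without sheep"
Words (1..n): climate | attract | salary | tribe | without | sheep
Reversed (n..1): sheep | without | tribe | salary | attract | climate
Result = "sheep without tribe salary attract climate"


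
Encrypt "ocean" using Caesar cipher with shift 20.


Word: "ocean"
Shift: 20
Each letter → (letter + shift) mod 26:
  'o' (14) + 20 = 8 → 'i'
  'c' (2) + 20 = 22 → 'w'
  'e' (4) + 20 = 24 → 'y'
  'a' (0) + 20 = 20 → 'u'
  'n' (13) + 20 = 7 → 'h'
Result = "iwyuh"


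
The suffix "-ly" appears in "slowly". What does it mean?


Suffix: -ly
Example: slowly = slow + -ly
Meaning = in a manner


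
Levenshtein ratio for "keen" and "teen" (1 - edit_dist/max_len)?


Word 1: "keen" (length 4)
Word 2: "teen" (length 4)
One optimal edit sequence:
  1. substitute 'k' -> 't'  (+1)
  2. keep 'e'
  3. keep 'e'
  4. keep 'n'
Edit distance = 1
Max length = max(4, 4) = 4
Similarity = 1 - 1/4
= 0.7500


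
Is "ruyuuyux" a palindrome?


Word: "ruyuuyux"
Reversed: "xuyuuyur"
Forward == Backward? ruyuuyux != xuyuuyur
Palindrome = No


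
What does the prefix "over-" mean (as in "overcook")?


Prefix: over-
Example: overcook (over- + cook)
Meaning = excessive


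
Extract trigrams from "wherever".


Word: "wherever" (length 8)
Number of trigrams = 8 - 3 + 1 = 6
  Position 0: "whe"
  Position 1: "her"
  Position 2: "ere"
  Position 3: "rev"
  Position 4: "eve"
  Position 5: "ver"
Trigrams = "whe", "her", "ere", "rev", "eve", "ver"


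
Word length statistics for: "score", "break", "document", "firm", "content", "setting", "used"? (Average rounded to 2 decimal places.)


Lengths: "score"=5, "break"=5, "document"=8, "firm"=4, "content"=7, "setting"=7, "used"=4
Sum = 40, Count = 7
Average = 40/7 = 5.71
= avg=5.71, min=4, max=8


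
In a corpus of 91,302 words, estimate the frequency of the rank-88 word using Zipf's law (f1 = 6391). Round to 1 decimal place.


Zipf's law: f(r) = f(1) / r
f(1) = 6391
f(88) = 6391 / 88
= 72.6 occurrences


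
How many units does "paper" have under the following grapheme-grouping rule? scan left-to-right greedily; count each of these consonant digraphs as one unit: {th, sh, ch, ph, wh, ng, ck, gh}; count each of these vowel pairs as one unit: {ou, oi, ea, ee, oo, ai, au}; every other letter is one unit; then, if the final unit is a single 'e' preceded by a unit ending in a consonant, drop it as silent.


Word: "paper" (5 letters)
Left-to-right scan:
  (1) 'p' (letter)
  (2) 'a' (letter)
  (3) 'p' (letter)
  (4) 'e' (letter)
  (5) 'r' (letter)
Units from scan: 5
Sound units = 5 units


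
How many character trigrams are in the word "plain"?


Word: "plain" (length 5)
Number of 3-grams = length - 3 + 1 = 5 - 3 + 1
= 3


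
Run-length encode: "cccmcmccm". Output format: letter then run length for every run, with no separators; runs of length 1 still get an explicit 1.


String: "cccmcmccm"
Scanning for consecutive runs:
  'c' x 3
  'm' x 1
  'c' x 1
  'm' x 1
  'c' x 2
  'm' x 1
RLE = "c3m1c1m1c2m1"


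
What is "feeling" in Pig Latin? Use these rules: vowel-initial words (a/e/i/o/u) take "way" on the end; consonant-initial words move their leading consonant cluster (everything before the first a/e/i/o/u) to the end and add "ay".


Word: "feeling"
Starts with consonant(s) → move to end, add 'ay'
Consonant cluster: "f"
Pig Latin = "eelingfay"


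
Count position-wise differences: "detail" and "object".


Comparing character by character (same length = 6):
  Pos 0: 'd' vs 'o' !=
  Pos 1: 'e' vs 'b' !=
  Pos 2: 't' vs 'j' !=
  Pos 3: 'a' vs 'e' !=
  Pos 4: 'i' vs 'c' !=
  Pos 5: 'l' vs 't' !=
Hamming distance = 6


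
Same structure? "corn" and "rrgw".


Pattern of "corn": [0, 1, 2, 3]
Pattern of "rrgw": [0, 0, 1, 2]
Patterns do not match
Same pattern = No


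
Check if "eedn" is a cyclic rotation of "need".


Word: "need", Candidate: "eedn"
Method: check if candidate is substring of word+word
"needneed" contains "eedn"? Yes
Is rotation = Yes


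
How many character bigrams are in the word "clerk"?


Word: "clerk" (length 5)
Number of 2-grams = length - 2 + 1 = 5 - 2 + 1
= 4


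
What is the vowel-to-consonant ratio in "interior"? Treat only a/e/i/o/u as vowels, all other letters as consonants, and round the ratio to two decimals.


Word: "interior"
Vowels (a,e,i,o,u): 4
Consonants: 4
Ratio = 4/4
= 1.00


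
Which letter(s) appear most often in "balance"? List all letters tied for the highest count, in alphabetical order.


Word: "balance"
Letter counts:
  'a': 2
  'b': 1
  'c': 1
  'e': 1
  'l': 1
  'n': 1
Maximum count = 2
Most frequent = 'a' (2 times each)


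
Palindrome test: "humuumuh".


Word: "humuumuh"
Reversed: "humuumuh"
Forward == Backward? humuumuh == humuumuh
Palindrome = Yes


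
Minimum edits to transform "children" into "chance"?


Word 1: "children" (length 8)
Word 2: "chance" (length 6)
One optimal edit sequence (insert/delete/substitute each cost 1):
  1. keep 'c'
  2. keep 'h'
  3. delete 'i'  (+1)
  4. substitute 'l' -> 'a'  (+1)
  5. substitute 'd' -> 'n'  (+1)
  6. substitute 'r' -> 'c'  (+1)
  7. keep 'e'
  8. delete 'n'  (+1)
Total edit operations: 5
Edit distance = 5


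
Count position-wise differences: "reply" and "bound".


Comparing character by character (same length = 5):
  Pos 0: 'r' vs 'b' !=
  Pos 1: 'e' vs 'o' !=
  Pos 2: 'p' vs 'u' !=
  Pos 3: 'l' vs 'n' !=
  Pos 4: 'y' vs 'd' !=
Hamming distance = 5


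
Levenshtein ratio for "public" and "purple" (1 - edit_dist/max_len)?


Word 1: "public" (length 6)
Word 2: "purple" (length 6)
One optimal edit sequence:
  1. keep 'p'
  2. keep 'u'
  3. substitute 'b' -> 'r'  (+1)
  4. substitute 'l' -> 'p'  (+1)
  5. substitute 'i' -> 'l'  (+1)
  6. substitute 'c' -> 'e'  (+1)
Edit distance = 4
Max length = max(6, 6) = 6
Similarity = 1 - 4/6
= 0.3333


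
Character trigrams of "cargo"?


Word: "cargo" (length 5)
Number of trigrams = 5 - 3 + 1 = 3
  Position 0: "car"
  Position 1: "arg"
  Position 2: "rgo"
Trigrams = "car", "arg", "rgo"


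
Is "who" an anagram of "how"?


Word 1: "how" → sorted: how
Word 2: "who" → sorted: how
Same letters? how == how
Anagram = Yes


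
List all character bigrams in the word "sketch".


Word: "sketch" (length 6)
Number of bigrams = 6 - 2 + 1 = 5
  Position 0: "sk"
  Position 1: "ke"
  Position 2: "et"
  Position 3: "tc"
  Position 4: "ch"
Bigrams = "sk", "ke", "et", "tc", "ch"


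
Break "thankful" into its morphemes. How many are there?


Word: "thankful"
Morphemes: thank + -ful
Each morpheme carries meaning
= 2 morphemes


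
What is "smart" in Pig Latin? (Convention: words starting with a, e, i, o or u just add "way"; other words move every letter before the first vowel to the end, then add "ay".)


Word: "smart"
Starts with consonant(s) → move to end, add 'ay'
Consonant cluster: "sm"
Pig Latin = "artsmay"


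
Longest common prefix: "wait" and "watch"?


Word 1: "wait"
Word 2: "watch"
Comparing from start:
  Pos 0: 'w' == 'w'
  Pos 1: 'a' == 'a'
  Pos 2: 'i' != 't' (stop)
LCP = "wa" (length 2)


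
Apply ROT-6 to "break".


Word: "break"
Shift: 6
Each letter → (letter + shift) mod 26:
  'b' (1) + 6 = 7 → 'h'
  'r' (17) + 6 = 23 → 'x'
  'e' (4) + 6 = 10 → 'k'
  'a' (0) + 6 = 6 → 'g'
  'k' (10) + 6 = 16 → 'q'
Result = "hxkgq"


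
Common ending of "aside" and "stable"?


Word 1: "aside"
Word 2: "stable"
Comparing from end:
  Pos -1: 'e' == 'e'
  Pos -2: 'd' != 'l' (stop)
LCS = "e" (length 1)


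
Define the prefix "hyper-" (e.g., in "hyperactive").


Prefix: hyper-
As in: hyperactive -> hyper- + active
Meaning = over / excessive


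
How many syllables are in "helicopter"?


Word: "helicopter"
Syllable breakdown: hel · i · cop · ter
Counting: 4 parts
= 4 syllables


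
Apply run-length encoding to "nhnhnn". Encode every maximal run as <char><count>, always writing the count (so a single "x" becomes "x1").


String: "nhnhnn"
Scanning for consecutive runs:
  'n' x 1
  'h' x 1
  'n' x 1
  'h' x 1
  'n' x 2
RLE = "n1h1n1h1n2"


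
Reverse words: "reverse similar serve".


Original: "reverse similar serve"
Words (1..n): reverse | similar | serve
Reversed (n..1): serve | similar | reverse
Result = "serve similar reverse"


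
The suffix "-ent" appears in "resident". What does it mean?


Suffix: -ent
As in: resident -> reside + -ent, with a spelling change
Meaning = one who / that which


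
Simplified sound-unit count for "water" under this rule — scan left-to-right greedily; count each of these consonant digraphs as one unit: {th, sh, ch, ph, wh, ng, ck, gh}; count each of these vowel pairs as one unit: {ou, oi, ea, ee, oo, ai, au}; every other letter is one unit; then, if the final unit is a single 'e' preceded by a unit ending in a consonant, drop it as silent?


Word: "water" (5 letters)
Left-to-right scan:
  1. 'w' (letter)
  2. 'a' (letter)
  3. 't' (letter)
  4. 'e' (letter)
  5. 'r' (letter)
Units from scan: 5
Sound units = 5 units


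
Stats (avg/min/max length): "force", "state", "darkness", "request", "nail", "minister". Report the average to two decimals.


Lengths: "force"=5, "state"=5, "darkness"=8, "request"=7, "nail"=4, "minister"=8
Sum = 37, Count = 6
Average = 37/6 = 6.17
= avg=6.17, min=4, max=8


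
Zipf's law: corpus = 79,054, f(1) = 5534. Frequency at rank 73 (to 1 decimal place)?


Zipf's law: f(r) = f(1) / r
f(1) = 5534
f(73) = 5534 / 73
= 75.8 occurrences


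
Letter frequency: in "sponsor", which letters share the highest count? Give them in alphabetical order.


Word: "sponsor"
Letter counts:
  'n': 1
  'o': 2
  'p': 1
  'r': 1
  's': 2
Maximum count = 2
Most frequent = 'o', 's' (2 times each)


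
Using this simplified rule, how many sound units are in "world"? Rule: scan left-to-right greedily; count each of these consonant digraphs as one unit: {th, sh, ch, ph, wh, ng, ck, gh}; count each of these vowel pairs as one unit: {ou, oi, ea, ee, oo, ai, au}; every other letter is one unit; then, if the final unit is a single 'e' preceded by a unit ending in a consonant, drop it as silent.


Word: "world" (5 letters)
Left-to-right scan:
  1. 'w' (letter)
  2. 'o' (letter)
  3. 'r' (letter)
  4. 'l' (letter)
  5. 'd' (letter)
Units from scan: 5
Sound units = 5 units


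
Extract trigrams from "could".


Word: "could" (length 5)
Number of trigrams = 5 - 3 + 1 = 3
  Position 0: "cou"
  Position 1: "oul"
  Position 2: "uld"
Trigrams = "cou", "oul", "uld"


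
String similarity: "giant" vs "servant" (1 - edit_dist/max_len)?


Word 1: "giant" (length 5)
Word 2: "servant" (length 7)
One optimal edit sequence:
  1. insert 's'  (+1)
  2. insert 'e'  (+1)
  3. substitute 'g' -> 'r'  (+1)
  4. substitute 'i' -> 'v'  (+1)
  5. keep 'a'
  6. keep 'n'
  7. keep 't'
Edit distance = 4
Max length = max(5, 7) = 7
Similarity = 1 - 4/7
= 0.4286


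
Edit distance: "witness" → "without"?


Word 1: "witness" (length 7)
Word 2: "without" (length 7)
One optimal edit sequence (insert/delete/substitute each cost 1):
  1. keep 'w'
  2. keep 'i'
  3. keep 't'
  4. substitute 'n' -> 'h'  (+1)
  5. substitute 'e' -> 'o'  (+1)
  6. substitute 's' -> 'u'  (+1)
  7. substitute 's' -> 't'  (+1)
Total edit operations: 4
Edit distance = 4


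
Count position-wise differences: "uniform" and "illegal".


Comparing character by character (same length = 7):
  Pos 0: 'u' vs 'i' !=
  Pos 1: 'n' vs 'l' !=
  Pos 2: 'i' vs 'l' !=
  Pos 3: 'f' vs 'e' !=
  Pos 4: 'o' vs 'g' !=
  Pos 5: 'r' vs 'a' !=
  Pos 6: 'm' vs 'l' !=
Hamming distance = 7


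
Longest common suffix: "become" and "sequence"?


Word 1: "become"
Word 2: "sequence"
Comparing from end:
  Pos -1: 'e' == 'e'
  Pos -2: 'm' != 'c' (stop)
LCS = "e" (length 1)


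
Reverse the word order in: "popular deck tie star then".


Original: "popular deck tie star then"
Words (1..n): popular | deck | tie | star | then
Reversed (n..1): then | star | tie | deck | popular
Result = "then star tie deck popular"


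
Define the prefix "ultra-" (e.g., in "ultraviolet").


Prefix: ultra-
Example: ultraviolet (ultra- + violet)
Meaning = beyond


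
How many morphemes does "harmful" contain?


Word: "harmful"
Morphemes: harm / -ful
Each morpheme carries meaning
= 2 morphemes


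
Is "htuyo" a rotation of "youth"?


Word: "youth", Candidate: "htuyo"
Method: check if candidate is substring of word+word
"youthyouth" contains "htuyo"? No
Is rotation = No


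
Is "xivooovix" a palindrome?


Word: "xivooovix"
Reversed: "xivooovix"
Forward == Backward? xivooovix == xivooovix
Palindrome = Yes


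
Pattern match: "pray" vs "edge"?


Pattern of "pray": [0, 1, 2, 3]
Pattern of "edge": [0, 1, 2, 0]
Patterns do not match
Same pattern = No


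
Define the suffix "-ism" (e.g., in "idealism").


Suffix: -ism
Example: idealism (ideal + -ism)
Meaning = belief / practice


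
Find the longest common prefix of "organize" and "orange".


Word 1: "organize"
Word 2: "orange"
Comparing from start:
  Pos 0: 'o' == 'o'
  Pos 1: 'r' == 'r'
  Pos 2: 'g' != 'a' (stop)
LCP = "or" (length 2)


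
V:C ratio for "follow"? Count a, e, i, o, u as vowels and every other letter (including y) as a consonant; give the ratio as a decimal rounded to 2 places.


Word: "follow"
Vowels (a,e,i,o,u): 2
Consonants: 4
Ratio = 2/4
= 0.50


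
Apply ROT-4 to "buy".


Word: "buy"
Shift: 4
Each letter → (letter + shift) mod 26:
  'b' (1) + 4 = 5 → 'f'
  'u' (20) + 4 = 24 → 'y'
  'y' (24) + 4 = 2 → 'c'
Result = "fyc"


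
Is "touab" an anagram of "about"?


Word 1: "about" → sorted: abotu
Word 2: "touab" → sorted: abotu
Same letters? abotu == abotu
Anagram = Yes


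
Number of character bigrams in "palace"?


Word: "palace" (length 6)
Number of 2-grams = length - 2 + 1 = 6 - 2 + 1
= 5


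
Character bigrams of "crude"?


Word: "crude" (length 5)
Number of bigrams = 5 - 2 + 1 = 4
  Position 0: "cr"
  Position 1: "ru"
  Position 2: "ud"
  Position 3: "de"
Bigrams = "cr", "ru", "ud", "de"


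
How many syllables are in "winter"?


Word: "winter"
Syllable breakdown: win · ter
Counting: 2 parts
= 2 syllables


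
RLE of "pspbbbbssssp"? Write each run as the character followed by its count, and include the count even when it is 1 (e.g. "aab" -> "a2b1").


String: "pspbbbbssssp"
Scanning for consecutive runs:
  'p' x 1
  's' x 1
  'p' x 1
  'b' x 4
  's' x 4
  'p' x 1
RLE = "p1s1p1b4s4p1"


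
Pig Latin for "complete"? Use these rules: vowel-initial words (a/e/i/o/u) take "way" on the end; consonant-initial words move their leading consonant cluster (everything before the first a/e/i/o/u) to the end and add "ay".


Word: "complete"
Starts with consonant(s) → move to end, add 'ay'
Consonant cluster: "c"
Pig Latin = "ompletecay"


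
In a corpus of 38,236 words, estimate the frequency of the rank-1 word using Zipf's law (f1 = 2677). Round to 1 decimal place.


Zipf's law: f(r) = f(1) / r
f(1) = 2677
f(1) = 2677 / 1
= 2677.0 occurrences


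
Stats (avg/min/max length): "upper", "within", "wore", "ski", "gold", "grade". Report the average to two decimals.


Lengths: "upper"=5, "within"=6, "wore"=4, "ski"=3, "gold"=4, "grade"=5
Sum = 27, Count = 6
Average = 27/6 = 4.50
= avg=4.50, min=3, max=6


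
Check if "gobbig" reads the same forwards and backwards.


Word: "gobbig"
Reversed: "gibbog"
Forward == Backward? gobbig != gibbog
Palindrome = No


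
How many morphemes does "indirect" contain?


Word: "indirect"
Morphemes: in- | direct
Each morpheme carries meaning
= 2 morphemes


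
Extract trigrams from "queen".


Word: "queen" (length 5)
Number of trigrams = 5 - 3 + 1 = 3
  Position 0: "que"
  Position 1: "uee"
  Position 2: "een"
Trigrams = "que", "uee", "een"


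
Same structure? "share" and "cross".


Pattern of "share": [0, 1, 2, 3, 4]
Pattern of "cross": [0, 1, 2, 3, 3]
Patterns do not match
Same pattern = No


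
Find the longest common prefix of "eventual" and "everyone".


Word 1: "eventual"
Word 2: "everyone"
Comparing from start:
  Pos 0: 'e' == 'e'
  Pos 1: 'v' == 'v'
  Pos 2: 'e' == 'e'
  Pos 3: 'n' != 'r' (stop)
LCP = "eve" (length 3)


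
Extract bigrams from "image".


Word: "image" (length 5)
Number of bigrams = 5 - 2 + 1 = 4
  Position 0: "im"
  Position 1: "ma"
  Position 2: "ag"
  Position 3: "ge"
Bigrams = "im", "ma", "ag", "ge"


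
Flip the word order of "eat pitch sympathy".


Original: "eat pitch sympathy"
Words (1..n): eat | pitch | sympathy
Reversed (n..1): sympathy | pitch | eat
Result = "sympathy pitch eat"


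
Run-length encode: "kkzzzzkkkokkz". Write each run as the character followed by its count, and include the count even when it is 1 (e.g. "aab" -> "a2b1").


String: "kkzzzzkkkokkz"
Scanning for consecutive runs:
  'k' x 2
  'z' x 4
  'k' x 3
  'o' x 1
  'k' x 2
  'z' x 1
RLE = "k2z4k3o1k2z1"


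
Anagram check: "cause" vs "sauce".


Word 1: "cause" → sorted: acesu
Word 2: "sauce" → sorted: acesu
Same letters? acesu == acesu
Anagram = Yes


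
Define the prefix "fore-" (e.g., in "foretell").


Prefix: fore-
Example: foretell = fore- + tell
Meaning = before


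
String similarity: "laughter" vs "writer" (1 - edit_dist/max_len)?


Word 1: "laughter" (length 8)
Word 2: "writer" (length 6)
One optimal edit sequence:
  1. delete 'l'  (+1)
  2. delete 'a'  (+1)
  3. substitute 'u' -> 'w'  (+1)
  4. substitute 'g' -> 'r'  (+1)
  5. substitute 'h' -> 'i'  (+1)
  6. keep 't'
  7. keep 'e'
  8. keep 'r'
Edit distance = 5
Max length = max(8, 6) = 8
Similarity = 1 - 5/8
= 0.3750


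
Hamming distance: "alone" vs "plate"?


Comparing character by character (same length = 5):
  Pos 0: 'a' vs 'p' !=
  Pos 1: 'l' vs 'l' =
  Pos 2: 'o' vs 'a' !=
  Pos 3: 'n' vs 't' !=
  Pos 4: 'e' vs 'e' =
Hamming distance = 3


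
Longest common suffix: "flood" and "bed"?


Word 1: "flood"
Word 2: "bed"
Comparing from end:
  Pos -1: 'd' == 'd'
  Pos -2: 'o' != 'e' (stop)
LCS = "d" (length 1)


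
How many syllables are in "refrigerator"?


Word: "refrigerator"
Syllable breakdown: re-frig-er-a-tor
Counting: 5 parts
= 5 syllables


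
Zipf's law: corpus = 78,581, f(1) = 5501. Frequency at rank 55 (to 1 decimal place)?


Zipf's law: f(r) = f(1) / r
f(1) = 5501
f(55) = 5501 / 55
= 100.0 occurrences


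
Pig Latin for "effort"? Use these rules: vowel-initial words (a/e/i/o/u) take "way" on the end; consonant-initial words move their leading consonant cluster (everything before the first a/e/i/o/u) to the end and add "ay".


Word: "effort"
Starts with vowel → add 'way'
Pig Latin = "effortway"


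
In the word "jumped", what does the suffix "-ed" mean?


Suffix: -ed
Example: jumped = jump + -ed
Meaning = past tense


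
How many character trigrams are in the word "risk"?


Word: "risk" (length 4)
Number of 3-grams = length - 3 + 1 = 4 - 3 + 1
= 2


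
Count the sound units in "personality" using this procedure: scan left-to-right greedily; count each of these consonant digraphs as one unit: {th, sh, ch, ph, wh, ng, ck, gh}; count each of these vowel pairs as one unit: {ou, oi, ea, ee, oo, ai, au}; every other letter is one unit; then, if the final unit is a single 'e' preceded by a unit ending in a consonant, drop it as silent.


Word: "personality" (11 letters)
Left-to-right scan:
  (1) 'p' (letter)
  (2) 'e' (letter)
  (3) 'r' (letter)
  (4) 's' (letter)
  (5) 'o' (letter)
  (6) 'n' (letter)
  (7) 'a' (letter)
  (8) 'l' (letter)
  (9) 'i' (letter)
  (10) 't' (letter)
  (11) 'y' (letter)
Units from scan: 11
Sound units = 11 units


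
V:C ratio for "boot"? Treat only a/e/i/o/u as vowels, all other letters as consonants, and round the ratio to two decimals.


Word: "boot"
Vowels (a,e,i,o,u): 2
Consonants: 2
Ratio = 2/2
= 1.00


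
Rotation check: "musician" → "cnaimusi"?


Word: "musician", Candidate: "cnaimusi"
Method: check if candidate is substring of word+word
"musicianmusician" contains "cnaimusi"? No
Is rotation = No


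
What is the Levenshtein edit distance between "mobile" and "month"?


Word 1: "mobile" (length 6)
Word 2: "month" (length 5)
One optimal edit sequence (insert/delete/substitute each cost 1):
  1. keep 'm'
  2. keep 'o'
  3. delete 'b'  (+1)
  4. substitute 'i' -> 'n'  (+1)
  5. substitute 'l' -> 't'  (+1)
  6. substitute 'e' -> 'h'  (+1)
Total edit operations: 4
Edit distance = 4


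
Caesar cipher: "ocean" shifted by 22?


Word: "ocean"
Shift: 22
Each letter → (letter + shift) mod 26:
  'o' (14) + 22 = 10 → 'k'
  'c' (2) + 22 = 24 → 'y'
  'e' (4) + 22 = 0 → 'a'
  'a' (0) + 22 = 22 → 'w'
  'n' (13) + 22 = 9 → 'j'
Result = "kyawj"


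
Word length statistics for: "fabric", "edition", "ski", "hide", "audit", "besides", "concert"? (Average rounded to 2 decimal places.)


Lengths: "fabric"=6, "edition"=7, "ski"=3, "hide"=4, "audit"=5, "besides"=7, "concert"=7
Sum = 39, Count = 7
Average = 39/7 = 5.57
= avg=5.57, min=3, max=7


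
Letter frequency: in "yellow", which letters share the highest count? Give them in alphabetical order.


Word: "yellow"
Letter counts:
  'e': 1
  'l': 2
  'o': 1
  'w': 1
  'y': 1
Maximum count = 2
Most frequent = 'l' (2 times each)


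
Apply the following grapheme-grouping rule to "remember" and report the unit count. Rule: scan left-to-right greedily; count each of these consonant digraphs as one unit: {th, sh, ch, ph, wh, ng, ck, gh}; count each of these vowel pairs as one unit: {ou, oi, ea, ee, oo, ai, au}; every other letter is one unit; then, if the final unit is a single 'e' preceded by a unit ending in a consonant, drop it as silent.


Word: "remember" (8 letters)
Left-to-right scan:
  (1) 'r' (letter)
  (2) 'e' (letter)
  (3) 'm' (letter)
  (4) 'e' (letter)
  (5) 'm' (letter)
  (6) 'b' (letter)
  (7) 'e' (letter)
  (8) 'r' (letter)
Units from scan: 8
Sound units = 8 units


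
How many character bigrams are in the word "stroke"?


Word: "stroke" (length 6)
Number of 2-grams = length - 2 + 1 = 6 - 2 + 1
= 5


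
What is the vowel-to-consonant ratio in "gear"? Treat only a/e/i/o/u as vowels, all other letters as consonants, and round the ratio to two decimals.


Word: "gear"
Vowels (a,e,i,o,u): 2
Consonants: 2
Ratio = 2/2
= 1.00


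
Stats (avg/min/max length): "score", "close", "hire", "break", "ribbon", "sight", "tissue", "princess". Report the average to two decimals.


Lengths: "score"=5, "close"=5, "hire"=4, "break"=5, "ribbon"=6, "sight"=5, "tissue"=6, "princess"=8
Sum = 44, Count = 8
Average = 44/8 = 5.50
= avg=5.50, min=4, max=8
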